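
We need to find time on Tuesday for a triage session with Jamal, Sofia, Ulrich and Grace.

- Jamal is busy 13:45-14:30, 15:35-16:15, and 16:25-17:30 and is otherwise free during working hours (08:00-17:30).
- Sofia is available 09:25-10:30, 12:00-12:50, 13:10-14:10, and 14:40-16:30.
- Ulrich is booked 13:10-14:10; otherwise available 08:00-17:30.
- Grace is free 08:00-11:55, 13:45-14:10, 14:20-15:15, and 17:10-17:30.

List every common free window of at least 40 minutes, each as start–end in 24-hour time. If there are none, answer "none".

09:25–10:30

Jamal free within 08:00–17:30: 08:00–13:45, 14:30–15:35, 16:15–16:25.
Ulrich free within 08:00–17:30: 08:00–13:10, 14:10–17:30.
Jamal ∩ Sofia: 09:25–10:30, 12:00–12:50, 13:10–13:45, 14:40–15:35, 16:15–16:25.
Jamal ∩ Sofia ∩ Ulrich: 09:25–10:30, 12:00–12:50, 14:40–15:35, 16:15–16:25.
Jamal ∩ Sofia ∩ Ulrich ∩ Grace: 09:25–10:30, 14:40–15:15.
Windows ≥ 40 min: 09:25–10:30.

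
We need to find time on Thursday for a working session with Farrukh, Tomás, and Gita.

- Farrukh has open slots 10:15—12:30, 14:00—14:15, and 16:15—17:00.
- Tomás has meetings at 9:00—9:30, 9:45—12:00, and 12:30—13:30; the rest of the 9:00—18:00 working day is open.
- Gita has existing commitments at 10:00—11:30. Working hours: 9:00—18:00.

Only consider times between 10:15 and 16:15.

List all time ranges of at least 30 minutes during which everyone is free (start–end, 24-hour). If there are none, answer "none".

12:00–12:30

Tomás free within 09:00–18:00: 09:30–09:45, 12:00–12:30, 13:30–18:00.
Gita free within 09:00–18:00: 09:00–10:00, 11:30–18:00.
Farrukh ∩ Tomás: 12:00–12:30, 14:00–14:15, 16:15–17:00.
Farrukh ∩ Tomás ∩ Gita: 12:00–12:30, 14:00–14:15, 16:15–17:00.
Restricted to 10:15–16:15: 12:00–12:30, 14:00–14:15.
Windows ≥ 30 min: 12:00–12:30.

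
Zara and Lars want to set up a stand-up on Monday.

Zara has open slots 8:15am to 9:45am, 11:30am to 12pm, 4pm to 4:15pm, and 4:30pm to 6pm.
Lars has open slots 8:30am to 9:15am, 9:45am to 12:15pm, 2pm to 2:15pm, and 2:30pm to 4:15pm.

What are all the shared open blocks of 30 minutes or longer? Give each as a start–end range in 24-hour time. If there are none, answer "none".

08:30–09:15, 11:30–12:00

Zara ∩ Lars: 08:30–09:15, 11:30–12:00, 16:00–16:15.
Windows ≥ 30 min: 08:30–09:15, 11:30–12:00.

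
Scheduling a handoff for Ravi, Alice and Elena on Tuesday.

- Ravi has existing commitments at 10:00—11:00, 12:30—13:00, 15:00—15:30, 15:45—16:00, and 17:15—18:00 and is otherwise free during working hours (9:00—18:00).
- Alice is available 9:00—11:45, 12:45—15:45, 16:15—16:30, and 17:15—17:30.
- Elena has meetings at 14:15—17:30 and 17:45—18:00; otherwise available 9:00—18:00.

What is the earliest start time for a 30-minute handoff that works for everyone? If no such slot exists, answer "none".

Ravi free within 09:00–18:00: 09:00–10:00, 11:00–12:30, 13:00–15:00, 15:30–15:45, 16:00–17:15.
Elena free within 09:00–18:00: 09:00–14:15, 17:30–17:45.
Ravi ∩ Alice: 09:00–10:00, 11:00–11:45, 13:00–15:00, 15:30–15:45, 16:15–16:30.
Ravi ∩ Alice ∩ Elena: 09:00–10:00, 11:00–11:45, 13:00–14:15.
Windows ≥ 30 min: 09:00–10:00, 11:00–11:45, 13:00–14:15.
Earliest such window starts at 09:00.

09:00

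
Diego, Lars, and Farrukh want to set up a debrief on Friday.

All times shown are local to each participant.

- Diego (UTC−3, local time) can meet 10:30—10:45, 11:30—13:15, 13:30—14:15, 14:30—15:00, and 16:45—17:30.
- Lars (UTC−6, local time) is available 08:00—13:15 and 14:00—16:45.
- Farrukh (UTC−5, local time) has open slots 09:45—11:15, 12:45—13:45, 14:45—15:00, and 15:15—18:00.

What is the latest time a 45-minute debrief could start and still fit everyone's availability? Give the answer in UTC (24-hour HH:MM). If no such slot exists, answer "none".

Diego → UTC: 13:30–13:45, 14:30–16:15, 16:30–17:15, 17:30–18:00, 19:45–20:30.
Lars → UTC: 14:00–19:15, 20:00–22:45.
Farrukh → UTC: 14:45–16:15, 17:45–18:45, 19:45–20:00, 20:15–23:00.
Diego ∩ Lars: 14:30–16:15, 16:30–17:15, 17:30–18:00, 20:00–20:30.
Diego ∩ Lars ∩ Farrukh: 14:45–16:15, 17:45–18:00, 20:15–20:30.
Windows ≥ 45 min: 14:45–16:15.
Latest start in the last window 14:45–16:15 is 16:15 − 45 min = 15:30.

15:30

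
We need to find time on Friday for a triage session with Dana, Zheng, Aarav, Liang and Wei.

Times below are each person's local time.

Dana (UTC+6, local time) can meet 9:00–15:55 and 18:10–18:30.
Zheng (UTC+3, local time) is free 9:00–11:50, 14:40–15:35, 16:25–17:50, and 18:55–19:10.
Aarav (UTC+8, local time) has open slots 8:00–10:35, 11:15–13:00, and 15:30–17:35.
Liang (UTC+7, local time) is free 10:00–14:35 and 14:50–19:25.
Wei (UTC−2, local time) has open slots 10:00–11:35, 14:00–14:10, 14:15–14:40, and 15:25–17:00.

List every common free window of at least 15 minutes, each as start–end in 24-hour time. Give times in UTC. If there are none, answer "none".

Dana → UTC: 03:00–09:55, 12:10–12:30.
Zheng → UTC: 06:00–08:50, 11:40–12:35, 13:25–14:50, 15:55–16:10.
Aarav → UTC: 00:00–02:35, 03:15–05:00, 07:30–09:35.
Liang → UTC: 03:00–07:35, 07:50–12:25.
Wei → UTC: 12:00–13:35, 16:00–16:10, 16:15–16:40, 17:25–19:00.
Dana ∩ Zheng: 06:00–08:50, 12:10–12:30.
Dana ∩ Zheng ∩ Aarav: 07:30–08:50.
Dana ∩ Zheng ∩ Aarav ∩ Liang: 07:30–07:35, 07:50–08:50.
Dana ∩ Zheng ∩ Aarav ∩ Liang ∩ Wei: (none).
Windows ≥ 15 min: (none).

none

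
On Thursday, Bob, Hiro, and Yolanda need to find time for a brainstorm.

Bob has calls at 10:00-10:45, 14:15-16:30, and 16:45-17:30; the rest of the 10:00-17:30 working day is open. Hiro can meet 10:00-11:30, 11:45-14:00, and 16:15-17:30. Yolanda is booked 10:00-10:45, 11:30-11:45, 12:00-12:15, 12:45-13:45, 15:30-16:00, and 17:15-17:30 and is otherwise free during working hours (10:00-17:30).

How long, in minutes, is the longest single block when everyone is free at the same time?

45 minutes

Bob free within 10:00–17:30: 10:45–14:15, 16:30–16:45.
Yolanda free within 10:00–17:30: 10:45–11:30, 11:45–12:00, 12:15–12:45, 13:45–15:30, 16:00–17:15.
Bob ∩ Hiro: 10:45–11:30, 11:45–14:00, 16:30–16:45.
Bob ∩ Hiro ∩ Yolanda: 10:45–11:30, 11:45–12:00, 12:15–12:45, 13:45–14:00, 16:30–16:45.
Common window lengths: 45, 15, 30, 15, 15 min; longest is 45.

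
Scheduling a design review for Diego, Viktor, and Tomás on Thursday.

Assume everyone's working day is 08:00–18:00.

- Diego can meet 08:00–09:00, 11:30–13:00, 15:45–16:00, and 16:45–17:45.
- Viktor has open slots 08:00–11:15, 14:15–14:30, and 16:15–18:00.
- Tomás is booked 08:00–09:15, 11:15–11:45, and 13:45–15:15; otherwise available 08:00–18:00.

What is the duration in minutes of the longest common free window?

60 minutes

Tomás free within 08:00–18:00: 09:15–11:15, 11:45–13:45, 15:15–18:00.
Diego ∩ Viktor: 08:00–09:00, 16:45–17:45.
Diego ∩ Viktor ∩ Tomás: 16:45–17:45.
Single common window of 60 minutes.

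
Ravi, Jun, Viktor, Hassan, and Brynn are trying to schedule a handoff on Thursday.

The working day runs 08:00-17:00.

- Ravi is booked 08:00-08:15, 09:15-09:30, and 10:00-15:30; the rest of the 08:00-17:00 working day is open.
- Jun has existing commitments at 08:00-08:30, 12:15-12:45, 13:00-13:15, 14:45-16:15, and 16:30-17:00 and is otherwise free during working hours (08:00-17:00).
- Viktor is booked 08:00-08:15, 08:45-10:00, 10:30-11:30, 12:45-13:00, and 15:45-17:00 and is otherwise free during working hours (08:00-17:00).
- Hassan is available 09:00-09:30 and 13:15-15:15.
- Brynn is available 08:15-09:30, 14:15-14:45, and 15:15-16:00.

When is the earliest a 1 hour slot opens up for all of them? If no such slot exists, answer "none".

none

Ravi free within 08:00–17:00: 08:15–09:15, 09:30–10:00, 15:30–17:00.
Jun free within 08:00–17:00: 08:30–12:15, 12:45–13:00, 13:15–14:45, 16:15–16:30.
Viktor free within 08:00–17:00: 08:15–08:45, 10:00–10:30, 11:30–12:45, 13:00–15:45.
Ravi ∩ Jun: 08:30–09:15, 09:30–10:00, 16:15–16:30.
Ravi ∩ Jun ∩ Viktor: 08:30–08:45.
Ravi ∩ Jun ∩ Viktor ∩ Hassan: (none).
Ravi ∩ Jun ∩ Viktor ∩ Hassan ∩ Brynn: (none).
Windows ≥ 60 min: (none).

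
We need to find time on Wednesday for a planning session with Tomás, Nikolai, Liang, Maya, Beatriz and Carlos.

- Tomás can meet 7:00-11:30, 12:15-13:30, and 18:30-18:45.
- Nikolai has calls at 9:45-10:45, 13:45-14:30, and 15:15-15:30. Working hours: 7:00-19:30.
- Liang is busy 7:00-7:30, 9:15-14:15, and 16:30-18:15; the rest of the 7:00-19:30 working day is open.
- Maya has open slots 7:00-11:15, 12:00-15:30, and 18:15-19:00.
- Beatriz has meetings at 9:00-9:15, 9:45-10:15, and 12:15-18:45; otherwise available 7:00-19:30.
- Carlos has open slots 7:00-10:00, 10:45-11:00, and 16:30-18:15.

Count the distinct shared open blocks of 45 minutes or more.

Nikolai free within 07:00–19:30: 07:00–09:45, 10:45–13:45, 14:30–15:15, 15:30–19:30.
Liang free within 07:00–19:30: 07:30–09:15, 14:15–16:30, 18:15–19:30.
Beatriz free within 07:00–19:30: 07:00–09:00, 09:15–09:45, 10:15–12:15, 18:45–19:30.
Tomás ∩ Nikolai: 07:00–09:45, 10:45–11:30, 12:15–13:30, 18:30–18:45.
Tomás ∩ Nikolai ∩ Liang: 07:30–09:15, 18:30–18:45.
Tomás ∩ Nikolai ∩ Liang ∩ Maya: 07:30–09:15, 18:30–18:45.
Tomás ∩ Nikolai ∩ Liang ∩ Maya ∩ Beatriz: 07:30–09:00.
Tomás ∩ Nikolai ∩ Liang ∩ Maya ∩ Beatriz ∩ Carlos: 07:30–09:00.
Windows ≥ 45 min: 07:30–09:00.
That's 1 window.

1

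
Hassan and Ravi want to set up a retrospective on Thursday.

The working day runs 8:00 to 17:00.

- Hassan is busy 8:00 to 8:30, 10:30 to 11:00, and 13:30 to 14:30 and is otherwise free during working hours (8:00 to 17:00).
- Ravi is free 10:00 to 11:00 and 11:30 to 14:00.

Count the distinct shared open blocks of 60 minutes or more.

Hassan free within 08:00–17:00: 08:30–10:30, 11:00–13:30, 14:30–17:00.
Hassan ∩ Ravi: 10:00–10:30, 11:30–13:30.
Windows ≥ 60 min: 11:30–13:30.
That's 1 window.

1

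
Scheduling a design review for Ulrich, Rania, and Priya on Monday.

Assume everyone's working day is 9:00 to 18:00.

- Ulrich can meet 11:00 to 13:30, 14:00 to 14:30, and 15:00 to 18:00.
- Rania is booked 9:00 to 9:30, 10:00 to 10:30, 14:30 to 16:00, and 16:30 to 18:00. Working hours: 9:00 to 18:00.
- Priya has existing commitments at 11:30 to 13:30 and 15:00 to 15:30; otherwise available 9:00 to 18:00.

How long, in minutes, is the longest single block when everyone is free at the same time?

Rania free within 09:00–18:00: 09:30–10:00, 10:30–14:30, 16:00–16:30.
Priya free within 09:00–18:00: 09:00–11:30, 13:30–15:00, 15:30–18:00.
Ulrich ∩ Rania: 11:00–13:30, 14:00–14:30, 16:00–16:30.
Ulrich ∩ Rania ∩ Priya: 11:00–11:30, 14:00–14:30, 16:00–16:30.
Common window lengths: 30, 30, 30 min; longest is 30.

30 minutes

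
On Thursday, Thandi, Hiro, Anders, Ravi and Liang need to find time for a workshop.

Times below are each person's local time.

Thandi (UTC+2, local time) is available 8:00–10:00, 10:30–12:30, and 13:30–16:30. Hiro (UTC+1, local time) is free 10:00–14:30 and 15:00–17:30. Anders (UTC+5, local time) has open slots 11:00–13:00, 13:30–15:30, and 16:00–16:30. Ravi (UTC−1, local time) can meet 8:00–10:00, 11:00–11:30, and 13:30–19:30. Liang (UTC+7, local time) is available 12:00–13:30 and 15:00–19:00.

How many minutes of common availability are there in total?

90 minutes

Thandi → UTC: 06:00–08:00, 08:30–10:30, 11:30–14:30.
Hiro → UTC: 09:00–13:30, 14:00–16:30.
Anders → UTC: 06:00–08:00, 08:30–10:30, 11:00–11:30.
Ravi → UTC: 09:00–11:00, 12:00–12:30, 14:30–20:30.
Liang → UTC: 05:00–06:30, 08:00–12:00.
Thandi ∩ Hiro: 09:00–10:30, 11:30–13:30, 14:00–14:30.
Thandi ∩ Hiro ∩ Anders: 09:00–10:30.
Thandi ∩ Hiro ∩ Anders ∩ Ravi: 09:00–10:30.
Thandi ∩ Hiro ∩ Anders ∩ Ravi ∩ Liang: 09:00–10:30.
Total common minutes: 90.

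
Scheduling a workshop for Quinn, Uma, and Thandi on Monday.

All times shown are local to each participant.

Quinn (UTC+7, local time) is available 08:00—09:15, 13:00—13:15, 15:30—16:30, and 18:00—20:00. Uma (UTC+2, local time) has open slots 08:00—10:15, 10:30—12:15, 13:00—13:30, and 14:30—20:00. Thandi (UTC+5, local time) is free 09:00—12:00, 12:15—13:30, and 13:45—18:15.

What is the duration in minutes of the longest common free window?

Quinn → UTC: 01:00–02:15, 06:00–06:15, 08:30–09:30, 11:00–13:00.
Uma → UTC: 06:00–08:15, 08:30–10:15, 11:00–11:30, 12:30–18:00.
Thandi → UTC: 04:00–07:00, 07:15–08:30, 08:45–13:15.
Quinn ∩ Uma: 06:00–06:15, 08:30–09:30, 11:00–11:30, 12:30–13:00.
Quinn ∩ Uma ∩ Thandi: 06:00–06:15, 08:45–09:30, 11:00–11:30, 12:30–13:00.
Common window lengths: 15, 45, 30, 30 min; longest is 45.

45 minutes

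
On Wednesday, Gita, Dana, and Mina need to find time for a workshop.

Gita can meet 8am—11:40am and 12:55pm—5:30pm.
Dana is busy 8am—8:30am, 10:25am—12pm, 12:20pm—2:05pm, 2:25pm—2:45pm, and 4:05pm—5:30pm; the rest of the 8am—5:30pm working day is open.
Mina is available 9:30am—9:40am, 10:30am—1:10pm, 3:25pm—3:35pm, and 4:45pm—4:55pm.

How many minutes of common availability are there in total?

20 minutes

Dana free within 08:00–17:30: 08:30–10:25, 12:00–12:20, 14:05–14:25, 14:45–16:05.
Gita ∩ Dana: 08:30–10:25, 14:05–14:25, 14:45–16:05.
Gita ∩ Dana ∩ Mina: 09:30–09:40, 15:25–15:35.
Total common minutes: 10 + 10 = 20.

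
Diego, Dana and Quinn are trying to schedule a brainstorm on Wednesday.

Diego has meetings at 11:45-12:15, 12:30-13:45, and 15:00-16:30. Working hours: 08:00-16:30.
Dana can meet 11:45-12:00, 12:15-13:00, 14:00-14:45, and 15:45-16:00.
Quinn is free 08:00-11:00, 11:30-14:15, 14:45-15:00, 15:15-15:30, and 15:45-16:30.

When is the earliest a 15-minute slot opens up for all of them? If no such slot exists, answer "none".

Diego free within 08:00–16:30: 08:00–11:45, 12:15–12:30, 13:45–15:00.
Diego ∩ Dana: 12:15–12:30, 14:00–14:45.
Diego ∩ Dana ∩ Quinn: 12:15–12:30, 14:00–14:15.
Windows ≥ 15 min: 12:15–12:30, 14:00–14:15.
Earliest such window starts at 12:15.

12:15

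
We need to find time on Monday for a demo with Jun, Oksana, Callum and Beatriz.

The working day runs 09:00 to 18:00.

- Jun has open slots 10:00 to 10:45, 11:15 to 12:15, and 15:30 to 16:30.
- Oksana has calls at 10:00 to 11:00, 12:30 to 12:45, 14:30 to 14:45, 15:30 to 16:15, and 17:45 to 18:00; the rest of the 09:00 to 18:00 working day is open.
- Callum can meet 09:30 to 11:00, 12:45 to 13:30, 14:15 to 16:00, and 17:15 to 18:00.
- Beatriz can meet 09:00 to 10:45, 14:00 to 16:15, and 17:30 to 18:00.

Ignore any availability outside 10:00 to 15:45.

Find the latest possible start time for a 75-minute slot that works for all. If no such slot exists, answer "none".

none

Oksana free within 09:00–18:00: 09:00–10:00, 11:00–12:30, 12:45–14:30, 14:45–15:30, 16:15–17:45.
Jun ∩ Oksana: 11:15–12:15, 16:15–16:30.
Jun ∩ Oksana ∩ Callum: (none).
Jun ∩ Oksana ∩ Callum ∩ Beatriz: (none).
Restricted to 10:00–15:45: (none).
Windows ≥ 75 min: (none).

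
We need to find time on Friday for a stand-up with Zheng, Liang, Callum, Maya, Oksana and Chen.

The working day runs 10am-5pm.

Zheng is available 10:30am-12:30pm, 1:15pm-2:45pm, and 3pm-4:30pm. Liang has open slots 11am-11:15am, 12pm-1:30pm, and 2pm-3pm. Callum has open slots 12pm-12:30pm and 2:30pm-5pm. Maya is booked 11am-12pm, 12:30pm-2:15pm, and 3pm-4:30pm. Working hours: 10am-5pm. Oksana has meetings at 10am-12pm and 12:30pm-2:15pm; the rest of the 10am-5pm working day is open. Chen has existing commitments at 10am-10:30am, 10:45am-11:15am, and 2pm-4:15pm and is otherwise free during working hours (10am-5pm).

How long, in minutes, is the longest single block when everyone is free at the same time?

30 minutes

Maya free within 10:00–17:00: 10:00–11:00, 12:00–12:30, 14:15–15:00, 16:30–17:00.
Oksana free within 10:00–17:00: 12:00–12:30, 14:15–17:00.
Chen free within 10:00–17:00: 10:30–10:45, 11:15–14:00, 16:15–17:00.
Zheng ∩ Liang: 11:00–11:15, 12:00–12:30, 13:15–13:30, 14:00–14:45.
Zheng ∩ Liang ∩ Callum: 12:00–12:30, 14:30–14:45.
Zheng ∩ Liang ∩ Callum ∩ Maya: 12:00–12:30, 14:30–14:45.
Zheng ∩ Liang ∩ Callum ∩ Maya ∩ Oksana: 12:00–12:30, 14:30–14:45.
Zheng ∩ Liang ∩ Callum ∩ Maya ∩ Oksana ∩ Chen: 12:00–12:30.
Single common window of 30 minutes.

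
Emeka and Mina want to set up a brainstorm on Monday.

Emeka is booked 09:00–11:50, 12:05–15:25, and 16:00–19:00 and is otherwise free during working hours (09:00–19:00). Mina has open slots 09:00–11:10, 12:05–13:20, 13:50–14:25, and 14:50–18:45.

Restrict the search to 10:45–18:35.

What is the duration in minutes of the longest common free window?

Emeka free within 09:00–19:00: 11:50–12:05, 15:25–16:00.
Emeka ∩ Mina: 15:25–16:00.
Restricted to 10:45–18:35: 15:25–16:00.
Single common window of 35 minutes.

35 minutes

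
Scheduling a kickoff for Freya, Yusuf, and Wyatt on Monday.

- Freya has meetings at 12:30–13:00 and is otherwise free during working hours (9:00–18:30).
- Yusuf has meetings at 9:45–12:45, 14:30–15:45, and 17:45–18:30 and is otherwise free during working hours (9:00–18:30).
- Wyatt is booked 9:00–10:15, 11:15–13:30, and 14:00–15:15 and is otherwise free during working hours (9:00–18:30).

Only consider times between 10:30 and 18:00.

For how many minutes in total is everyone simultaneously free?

150 minutes

Freya free within 09:00–18:30: 09:00–12:30, 13:00–18:30.
Yusuf free within 09:00–18:30: 09:00–09:45, 12:45–14:30, 15:45–17:45.
Wyatt free within 09:00–18:30: 10:15–11:15, 13:30–14:00, 15:15–18:30.
Freya ∩ Yusuf: 09:00–09:45, 13:00–14:30, 15:45–17:45.
Freya ∩ Yusuf ∩ Wyatt: 13:30–14:00, 15:45–17:45.
Restricted to 10:30–18:00: 13:30–14:00, 15:45–17:45.
Total common minutes: 30 + 120 = 150.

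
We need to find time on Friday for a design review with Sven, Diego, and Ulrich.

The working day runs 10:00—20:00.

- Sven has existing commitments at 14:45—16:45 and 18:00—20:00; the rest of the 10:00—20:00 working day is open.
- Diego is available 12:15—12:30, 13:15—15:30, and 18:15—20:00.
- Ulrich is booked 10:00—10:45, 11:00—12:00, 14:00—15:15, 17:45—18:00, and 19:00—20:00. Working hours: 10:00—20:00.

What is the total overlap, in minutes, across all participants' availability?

Sven free within 10:00–20:00: 10:00–14:45, 16:45–18:00.
Ulrich free within 10:00–20:00: 10:45–11:00, 12:00–14:00, 15:15–17:45, 18:00–19:00.
Sven ∩ Diego: 12:15–12:30, 13:15–14:45.
Sven ∩ Diego ∩ Ulrich: 12:15–12:30, 13:15–14:00.
Total common minutes: 15 + 45 = 60.

60 minutes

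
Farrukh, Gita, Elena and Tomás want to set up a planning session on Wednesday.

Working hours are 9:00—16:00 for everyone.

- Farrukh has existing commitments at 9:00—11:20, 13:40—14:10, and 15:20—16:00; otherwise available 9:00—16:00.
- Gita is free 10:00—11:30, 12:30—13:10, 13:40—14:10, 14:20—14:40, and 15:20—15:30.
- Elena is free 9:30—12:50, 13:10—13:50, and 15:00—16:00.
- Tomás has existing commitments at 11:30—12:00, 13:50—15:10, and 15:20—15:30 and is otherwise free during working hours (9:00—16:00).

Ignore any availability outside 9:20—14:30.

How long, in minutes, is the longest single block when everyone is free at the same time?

Farrukh free within 09:00–16:00: 11:20–13:40, 14:10–15:20.
Tomás free within 09:00–16:00: 09:00–11:30, 12:00–13:50, 15:10–15:20, 15:30–16:00.
Farrukh ∩ Gita: 11:20–11:30, 12:30–13:10, 14:20–14:40.
Farrukh ∩ Gita ∩ Elena: 11:20–11:30, 12:30–12:50.
Farrukh ∩ Gita ∩ Elena ∩ Tomás: 11:20–11:30, 12:30–12:50.
Restricted to 09:20–14:30: 11:20–11:30, 12:30–12:50.
Common window lengths: 10, 20 min; longest is 20.

20 minutes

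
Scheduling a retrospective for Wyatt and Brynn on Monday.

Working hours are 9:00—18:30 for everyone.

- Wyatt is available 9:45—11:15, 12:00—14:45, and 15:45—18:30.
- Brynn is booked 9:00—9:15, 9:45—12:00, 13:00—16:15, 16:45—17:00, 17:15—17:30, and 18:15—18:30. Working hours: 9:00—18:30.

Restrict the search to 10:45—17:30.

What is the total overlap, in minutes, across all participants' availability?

Brynn free within 09:00–18:30: 09:15–09:45, 12:00–13:00, 16:15–16:45, 17:00–17:15, 17:30–18:15.
Wyatt ∩ Brynn: 12:00–13:00, 16:15–16:45, 17:00–17:15, 17:30–18:15.
Restricted to 10:45–17:30: 12:00–13:00, 16:15–16:45, 17:00–17:15.
Total common minutes: 60 + 30 + 15 = 105.

105 minutes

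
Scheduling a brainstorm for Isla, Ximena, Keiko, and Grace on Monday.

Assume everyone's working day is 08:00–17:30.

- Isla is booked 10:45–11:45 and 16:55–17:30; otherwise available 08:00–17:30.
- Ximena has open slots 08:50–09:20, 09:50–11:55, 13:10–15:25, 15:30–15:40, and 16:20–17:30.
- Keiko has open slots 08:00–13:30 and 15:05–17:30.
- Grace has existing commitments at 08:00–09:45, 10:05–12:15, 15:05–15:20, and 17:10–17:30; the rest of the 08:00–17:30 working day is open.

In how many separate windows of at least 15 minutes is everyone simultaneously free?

Isla free within 08:00–17:30: 08:00–10:45, 11:45–16:55.
Grace free within 08:00–17:30: 09:45–10:05, 12:15–15:05, 15:20–17:10.
Isla ∩ Ximena: 08:50–09:20, 09:50–10:45, 11:45–11:55, 13:10–15:25, 15:30–15:40, 16:20–16:55.
Isla ∩ Ximena ∩ Keiko: 08:50–09:20, 09:50–10:45, 11:45–11:55, 13:10–13:30, 15:05–15:25, 15:30–15:40, 16:20–16:55.
Isla ∩ Ximena ∩ Keiko ∩ Grace: 09:50–10:05, 13:10–13:30, 15:20–15:25, 15:30–15:40, 16:20–16:55.
Windows ≥ 15 min: 09:50–10:05, 13:10–13:30, 16:20–16:55.
That's 3 windows.

3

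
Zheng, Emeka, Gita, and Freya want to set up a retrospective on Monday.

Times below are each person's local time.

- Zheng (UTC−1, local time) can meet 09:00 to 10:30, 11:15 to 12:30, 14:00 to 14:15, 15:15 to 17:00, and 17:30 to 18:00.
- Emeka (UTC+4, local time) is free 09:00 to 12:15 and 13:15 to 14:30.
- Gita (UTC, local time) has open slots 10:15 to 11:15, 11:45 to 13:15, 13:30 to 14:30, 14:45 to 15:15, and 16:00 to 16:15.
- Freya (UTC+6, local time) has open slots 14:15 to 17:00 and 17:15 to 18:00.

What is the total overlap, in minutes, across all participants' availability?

Zheng → UTC: 10:00–11:30, 12:15–13:30, 15:00–15:15, 16:15–18:00, 18:30–19:00.
Emeka → UTC: 05:00–08:15, 09:15–10:30.
Gita → UTC: 10:15–11:15, 11:45–13:15, 13:30–14:30, 14:45–15:15, 16:00–16:15.
Freya → UTC: 08:15–11:00, 11:15–12:00.
Zheng ∩ Emeka: 10:00–10:30.
Zheng ∩ Emeka ∩ Gita: 10:15–10:30.
Zheng ∩ Emeka ∩ Gita ∩ Freya: 10:15–10:30.
Total common minutes: 15.

15 minutes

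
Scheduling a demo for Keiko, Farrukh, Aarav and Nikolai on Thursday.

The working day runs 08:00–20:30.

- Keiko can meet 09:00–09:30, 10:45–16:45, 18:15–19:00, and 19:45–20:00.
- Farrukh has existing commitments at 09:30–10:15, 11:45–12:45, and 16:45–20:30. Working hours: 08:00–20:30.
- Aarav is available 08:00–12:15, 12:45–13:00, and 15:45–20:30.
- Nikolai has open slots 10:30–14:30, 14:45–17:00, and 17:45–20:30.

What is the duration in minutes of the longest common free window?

60 minutes

Farrukh free within 08:00–20:30: 08:00–09:30, 10:15–11:45, 12:45–16:45.
Keiko ∩ Farrukh: 09:00–09:30, 10:45–11:45, 12:45–16:45.
Keiko ∩ Farrukh ∩ Aarav: 09:00–09:30, 10:45–11:45, 12:45–13:00, 15:45–16:45.
Keiko ∩ Farrukh ∩ Aarav ∩ Nikolai: 10:45–11:45, 12:45–13:00, 15:45–16:45.
Common window lengths: 60, 15, 60 min; longest is 60.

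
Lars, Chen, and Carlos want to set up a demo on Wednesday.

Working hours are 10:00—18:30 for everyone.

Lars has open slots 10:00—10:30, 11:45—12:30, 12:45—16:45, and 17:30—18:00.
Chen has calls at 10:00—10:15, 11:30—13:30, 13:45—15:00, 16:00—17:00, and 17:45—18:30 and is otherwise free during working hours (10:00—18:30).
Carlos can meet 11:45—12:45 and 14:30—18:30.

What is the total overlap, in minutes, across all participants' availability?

Chen free within 10:00–18:30: 10:15–11:30, 13:30–13:45, 15:00–16:00, 17:00–17:45.
Lars ∩ Chen: 10:15–10:30, 13:30–13:45, 15:00–16:00, 17:30–17:45.
Lars ∩ Chen ∩ Carlos: 15:00–16:00, 17:30–17:45.
Total common minutes: 60 + 15 = 75.

75 minutes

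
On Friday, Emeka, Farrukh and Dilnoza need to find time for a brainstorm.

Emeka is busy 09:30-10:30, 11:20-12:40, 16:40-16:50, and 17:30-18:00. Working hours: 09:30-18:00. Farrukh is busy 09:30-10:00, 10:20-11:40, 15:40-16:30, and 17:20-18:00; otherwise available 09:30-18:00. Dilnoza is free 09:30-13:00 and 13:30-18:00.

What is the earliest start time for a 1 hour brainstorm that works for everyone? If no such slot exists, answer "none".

13:30

Emeka free within 09:30–18:00: 10:30–11:20, 12:40–16:40, 16:50–17:30.
Farrukh free within 09:30–18:00: 10:00–10:20, 11:40–15:40, 16:30–17:20.
Emeka ∩ Farrukh: 12:40–15:40, 16:30–16:40, 16:50–17:20.
Emeka ∩ Farrukh ∩ Dilnoza: 12:40–13:00, 13:30–15:40, 16:30–16:40, 16:50–17:20.
Windows ≥ 60 min: 13:30–15:40.
Earliest such window starts at 13:30.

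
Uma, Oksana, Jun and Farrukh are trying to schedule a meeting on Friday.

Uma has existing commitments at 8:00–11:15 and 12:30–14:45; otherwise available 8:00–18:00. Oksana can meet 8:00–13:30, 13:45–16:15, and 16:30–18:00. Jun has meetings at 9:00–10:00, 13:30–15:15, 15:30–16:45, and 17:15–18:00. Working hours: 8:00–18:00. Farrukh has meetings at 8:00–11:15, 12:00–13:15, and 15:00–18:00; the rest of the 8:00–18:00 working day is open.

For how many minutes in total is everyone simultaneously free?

Uma free within 08:00–18:00: 11:15–12:30, 14:45–18:00.
Jun free within 08:00–18:00: 08:00–09:00, 10:00–13:30, 15:15–15:30, 16:45–17:15.
Farrukh free within 08:00–18:00: 11:15–12:00, 13:15–15:00.
Uma ∩ Oksana: 11:15–12:30, 14:45–16:15, 16:30–18:00.
Uma ∩ Oksana ∩ Jun: 11:15–12:30, 15:15–15:30, 16:45–17:15.
Uma ∩ Oksana ∩ Jun ∩ Farrukh: 11:15–12:00.
Total common minutes: 45.

45 minutes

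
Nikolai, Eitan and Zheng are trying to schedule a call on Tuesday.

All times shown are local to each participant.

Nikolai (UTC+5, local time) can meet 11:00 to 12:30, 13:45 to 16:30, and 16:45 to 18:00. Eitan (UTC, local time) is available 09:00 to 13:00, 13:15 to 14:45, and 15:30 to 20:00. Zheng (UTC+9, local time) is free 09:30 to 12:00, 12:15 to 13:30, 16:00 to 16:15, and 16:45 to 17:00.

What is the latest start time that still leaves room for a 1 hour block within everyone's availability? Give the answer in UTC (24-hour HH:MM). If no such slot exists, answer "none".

Nikolai → UTC: 06:00–07:30, 08:45–11:30, 11:45–13:00.
Eitan → UTC: 09:00–13:00, 13:15–14:45, 15:30–20:00.
Zheng → UTC: 00:30–03:00, 03:15–04:30, 07:00–07:15, 07:45–08:00.
Nikolai ∩ Eitan: 09:00–11:30, 11:45–13:00.
Nikolai ∩ Eitan ∩ Zheng: (none).
Windows ≥ 60 min: (none).

none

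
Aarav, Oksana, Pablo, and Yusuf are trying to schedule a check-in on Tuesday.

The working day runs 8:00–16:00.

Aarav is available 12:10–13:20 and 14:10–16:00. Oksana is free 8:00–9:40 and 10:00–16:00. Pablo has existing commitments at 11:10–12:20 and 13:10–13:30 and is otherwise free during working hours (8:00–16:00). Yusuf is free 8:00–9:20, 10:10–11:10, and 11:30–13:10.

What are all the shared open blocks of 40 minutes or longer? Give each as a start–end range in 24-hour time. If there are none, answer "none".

Pablo free within 08:00–16:00: 08:00–11:10, 12:20–13:10, 13:30–16:00.
Aarav ∩ Oksana: 12:10–13:20, 14:10–16:00.
Aarav ∩ Oksana ∩ Pablo: 12:20–13:10, 14:10–16:00.
Aarav ∩ Oksana ∩ Pablo ∩ Yusuf: 12:20–13:10.
Windows ≥ 40 min: 12:20–13:10.

12:20–13:10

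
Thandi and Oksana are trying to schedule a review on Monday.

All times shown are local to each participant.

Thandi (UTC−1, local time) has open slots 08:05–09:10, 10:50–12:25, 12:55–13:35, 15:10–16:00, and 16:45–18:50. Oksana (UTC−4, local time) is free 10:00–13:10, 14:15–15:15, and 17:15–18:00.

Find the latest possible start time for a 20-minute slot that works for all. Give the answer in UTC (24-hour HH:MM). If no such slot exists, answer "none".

Thandi → UTC: 09:05–10:10, 11:50–13:25, 13:55–14:35, 16:10–17:00, 17:45–19:50.
Oksana → UTC: 14:00–17:10, 18:15–19:15, 21:15–22:00.
Thandi ∩ Oksana: 14:00–14:35, 16:10–17:00, 18:15–19:15.
Windows ≥ 20 min: 14:00–14:35, 16:10–17:00, 18:15–19:15.
Latest start in the last window 18:15–19:15 is 19:15 − 20 min = 18:55.

18:55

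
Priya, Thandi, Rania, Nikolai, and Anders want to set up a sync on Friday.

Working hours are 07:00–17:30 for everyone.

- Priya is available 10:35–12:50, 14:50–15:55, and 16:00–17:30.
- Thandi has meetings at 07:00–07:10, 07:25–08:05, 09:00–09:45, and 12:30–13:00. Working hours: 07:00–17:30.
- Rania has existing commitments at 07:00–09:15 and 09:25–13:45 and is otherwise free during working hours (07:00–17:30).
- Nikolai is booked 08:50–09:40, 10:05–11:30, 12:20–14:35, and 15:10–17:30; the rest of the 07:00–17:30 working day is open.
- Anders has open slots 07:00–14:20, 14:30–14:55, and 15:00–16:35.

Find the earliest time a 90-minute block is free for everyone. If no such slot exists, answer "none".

Thandi free within 07:00–17:30: 07:10–07:25, 08:05–09:00, 09:45–12:30, 13:00–17:30.
Rania free within 07:00–17:30: 09:15–09:25, 13:45–17:30.
Nikolai free within 07:00–17:30: 07:00–08:50, 09:40–10:05, 11:30–12:20, 14:35–15:10.
Priya ∩ Thandi: 10:35–12:30, 14:50–15:55, 16:00–17:30.
Priya ∩ Thandi ∩ Rania: 14:50–15:55, 16:00–17:30.
Priya ∩ Thandi ∩ Rania ∩ Nikolai: 14:50–15:10.
Priya ∩ Thandi ∩ Rania ∩ Nikolai ∩ Anders: 14:50–14:55, 15:00–15:10.
Windows ≥ 90 min: (none).

none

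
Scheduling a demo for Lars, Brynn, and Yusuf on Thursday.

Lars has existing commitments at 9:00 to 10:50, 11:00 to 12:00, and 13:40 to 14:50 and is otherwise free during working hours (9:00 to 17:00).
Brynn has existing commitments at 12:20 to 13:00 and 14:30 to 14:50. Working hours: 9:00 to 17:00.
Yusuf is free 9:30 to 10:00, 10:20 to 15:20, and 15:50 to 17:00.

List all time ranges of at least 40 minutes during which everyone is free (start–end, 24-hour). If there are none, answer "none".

Lars free within 09:00–17:00: 10:50–11:00, 12:00–13:40, 14:50–17:00.
Brynn free within 09:00–17:00: 09:00–12:20, 13:00–14:30, 14:50–17:00.
Lars ∩ Brynn: 10:50–11:00, 12:00–12:20, 13:00–13:40, 14:50–17:00.
Lars ∩ Brynn ∩ Yusuf: 10:50–11:00, 12:00–12:20, 13:00–13:40, 14:50–15:20, 15:50–17:00.
Windows ≥ 40 min: 13:00–13:40, 15:50–17:00.

13:00–13:40, 15:50–17:00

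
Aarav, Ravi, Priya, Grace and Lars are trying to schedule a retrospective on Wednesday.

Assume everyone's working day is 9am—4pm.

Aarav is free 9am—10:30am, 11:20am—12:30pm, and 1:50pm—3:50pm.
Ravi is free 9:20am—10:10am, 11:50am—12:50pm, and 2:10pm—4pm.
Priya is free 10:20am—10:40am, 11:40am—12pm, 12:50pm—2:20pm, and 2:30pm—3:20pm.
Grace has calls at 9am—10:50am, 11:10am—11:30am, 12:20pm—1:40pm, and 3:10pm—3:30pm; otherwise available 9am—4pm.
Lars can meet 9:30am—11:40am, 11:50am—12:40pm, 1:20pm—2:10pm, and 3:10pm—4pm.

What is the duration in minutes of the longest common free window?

Grace free within 09:00–16:00: 10:50–11:10, 11:30–12:20, 13:40–15:10, 15:30–16:00.
Aarav ∩ Ravi: 09:20–10:10, 11:50–12:30, 14:10–15:50.
Aarav ∩ Ravi ∩ Priya: 11:50–12:00, 14:10–14:20, 14:30–15:20.
Aarav ∩ Ravi ∩ Priya ∩ Grace: 11:50–12:00, 14:10–14:20, 14:30–15:10.
Aarav ∩ Ravi ∩ Priya ∩ Grace ∩ Lars: 11:50–12:00.
Single common window of 10 minutes.

10 minutes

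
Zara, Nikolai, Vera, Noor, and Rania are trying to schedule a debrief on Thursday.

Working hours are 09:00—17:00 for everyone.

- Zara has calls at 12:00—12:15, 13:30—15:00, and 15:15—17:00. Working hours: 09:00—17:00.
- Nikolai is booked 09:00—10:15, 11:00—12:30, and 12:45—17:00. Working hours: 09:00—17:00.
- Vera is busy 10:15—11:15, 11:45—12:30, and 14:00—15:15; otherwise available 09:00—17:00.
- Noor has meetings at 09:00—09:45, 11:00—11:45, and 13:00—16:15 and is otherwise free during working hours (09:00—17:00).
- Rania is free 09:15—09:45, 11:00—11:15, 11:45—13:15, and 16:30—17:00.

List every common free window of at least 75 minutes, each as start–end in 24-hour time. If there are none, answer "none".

none

Zara free within 09:00–17:00: 09:00–12:00, 12:15–13:30, 15:00–15:15.
Nikolai free within 09:00–17:00: 10:15–11:00, 12:30–12:45.
Vera free within 09:00–17:00: 09:00–10:15, 11:15–11:45, 12:30–14:00, 15:15–17:00.
Noor free within 09:00–17:00: 09:45–11:00, 11:45–13:00, 16:15–17:00.
Zara ∩ Nikolai: 10:15–11:00, 12:30–12:45.
Zara ∩ Nikolai ∩ Vera: 12:30–12:45.
Zara ∩ Nikolai ∩ Vera ∩ Noor: 12:30–12:45.
Zara ∩ Nikolai ∩ Vera ∩ Noor ∩ Rania: 12:30–12:45.
Windows ≥ 75 min: (none).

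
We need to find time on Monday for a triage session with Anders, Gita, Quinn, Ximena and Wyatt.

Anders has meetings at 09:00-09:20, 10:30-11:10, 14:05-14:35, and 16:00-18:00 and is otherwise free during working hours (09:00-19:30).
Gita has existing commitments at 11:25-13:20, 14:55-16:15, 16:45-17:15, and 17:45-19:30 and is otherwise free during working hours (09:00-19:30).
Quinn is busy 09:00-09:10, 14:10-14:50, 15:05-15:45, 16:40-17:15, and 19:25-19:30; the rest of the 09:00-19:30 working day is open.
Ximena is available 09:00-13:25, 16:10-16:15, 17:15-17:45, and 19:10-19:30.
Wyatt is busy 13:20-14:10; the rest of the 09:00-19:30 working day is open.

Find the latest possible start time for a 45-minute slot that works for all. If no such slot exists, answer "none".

09:45

Anders free within 09:00–19:30: 09:20–10:30, 11:10–14:05, 14:35–16:00, 18:00–19:30.
Gita free within 09:00–19:30: 09:00–11:25, 13:20–14:55, 16:15–16:45, 17:15–17:45.
Quinn free within 09:00–19:30: 09:10–14:10, 14:50–15:05, 15:45–16:40, 17:15–19:25.
Wyatt free within 09:00–19:30: 09:00–13:20, 14:10–19:30.
Anders ∩ Gita: 09:20–10:30, 11:10–11:25, 13:20–14:05, 14:35–14:55.
Anders ∩ Gita ∩ Quinn: 09:20–10:30, 11:10–11:25, 13:20–14:05, 14:50–14:55.
Anders ∩ Gita ∩ Quinn ∩ Ximena: 09:20–10:30, 11:10–11:25, 13:20–13:25.
Anders ∩ Gita ∩ Quinn ∩ Ximena ∩ Wyatt: 09:20–10:30, 11:10–11:25.
Windows ≥ 45 min: 09:20–10:30.
Latest start in the last window 09:20–10:30 is 10:30 − 45 min = 09:45.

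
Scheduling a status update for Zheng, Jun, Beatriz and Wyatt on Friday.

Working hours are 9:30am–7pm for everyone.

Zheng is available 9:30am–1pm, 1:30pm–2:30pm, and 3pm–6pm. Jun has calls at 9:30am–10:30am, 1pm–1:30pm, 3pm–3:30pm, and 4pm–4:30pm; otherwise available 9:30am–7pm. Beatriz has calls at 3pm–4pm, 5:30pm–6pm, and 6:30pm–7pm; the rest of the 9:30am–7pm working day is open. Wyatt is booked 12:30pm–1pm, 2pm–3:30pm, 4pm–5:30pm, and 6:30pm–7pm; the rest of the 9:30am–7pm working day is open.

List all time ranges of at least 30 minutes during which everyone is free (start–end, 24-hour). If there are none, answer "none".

10:30–12:30, 13:30–14:00

Jun free within 09:30–19:00: 10:30–13:00, 13:30–15:00, 15:30–16:00, 16:30–19:00.
Beatriz free within 09:30–19:00: 09:30–15:00, 16:00–17:30, 18:00–18:30.
Wyatt free within 09:30–19:00: 09:30–12:30, 13:00–14:00, 15:30–16:00, 17:30–18:30.
Zheng ∩ Jun: 10:30–13:00, 13:30–14:30, 15:30–16:00, 16:30–18:00.
Zheng ∩ Jun ∩ Beatriz: 10:30–13:00, 13:30–14:30, 16:30–17:30.
Zheng ∩ Jun ∩ Beatriz ∩ Wyatt: 10:30–12:30, 13:30–14:00.
Windows ≥ 30 min: 10:30–12:30, 13:30–14:00.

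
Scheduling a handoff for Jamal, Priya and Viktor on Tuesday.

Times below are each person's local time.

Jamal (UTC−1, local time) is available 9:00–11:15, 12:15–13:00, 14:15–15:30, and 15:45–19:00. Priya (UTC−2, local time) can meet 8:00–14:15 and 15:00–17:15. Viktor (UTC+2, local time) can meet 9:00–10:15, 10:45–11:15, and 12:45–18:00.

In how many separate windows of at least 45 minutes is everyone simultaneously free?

3

Jamal → UTC: 10:00–12:15, 13:15–14:00, 15:15–16:30, 16:45–20:00.
Priya → UTC: 10:00–16:15, 17:00–19:15.
Viktor → UTC: 07:00–08:15, 08:45–09:15, 10:45–16:00.
Jamal ∩ Priya: 10:00–12:15, 13:15–14:00, 15:15–16:15, 17:00–19:15.
Jamal ∩ Priya ∩ Viktor: 10:45–12:15, 13:15–14:00, 15:15–16:00.
Windows ≥ 45 min: 10:45–12:15, 13:15–14:00, 15:15–16:00.
That's 3 windows.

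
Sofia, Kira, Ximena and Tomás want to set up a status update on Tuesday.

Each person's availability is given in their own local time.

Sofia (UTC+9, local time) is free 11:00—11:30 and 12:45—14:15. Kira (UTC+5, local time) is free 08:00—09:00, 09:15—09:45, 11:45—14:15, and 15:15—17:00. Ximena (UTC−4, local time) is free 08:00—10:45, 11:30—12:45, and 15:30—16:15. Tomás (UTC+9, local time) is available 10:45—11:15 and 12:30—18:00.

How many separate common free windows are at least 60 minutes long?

Sofia → UTC: 02:00–02:30, 03:45–05:15.
Kira → UTC: 03:00–04:00, 04:15–04:45, 06:45–09:15, 10:15–12:00.
Ximena → UTC: 12:00–14:45, 15:30–16:45, 19:30–20:15.
Tomás → UTC: 01:45–02:15, 03:30–09:00.
Sofia ∩ Kira: 03:45–04:00, 04:15–04:45.
Sofia ∩ Kira ∩ Ximena: (none).
Sofia ∩ Kira ∩ Ximena ∩ Tomás: (none).
Windows ≥ 60 min: (none).
That's 0 windows.

0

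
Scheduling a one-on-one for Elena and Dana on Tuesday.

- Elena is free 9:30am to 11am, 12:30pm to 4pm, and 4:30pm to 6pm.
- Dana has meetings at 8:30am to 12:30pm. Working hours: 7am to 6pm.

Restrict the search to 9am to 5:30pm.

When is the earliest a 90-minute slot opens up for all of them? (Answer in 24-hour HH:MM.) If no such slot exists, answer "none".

12:30

Dana free within 07:00–18:00: 07:00–08:30, 12:30–18:00.
Elena ∩ Dana: 12:30–16:00, 16:30–18:00.
Restricted to 09:00–17:30: 12:30–16:00, 16:30–17:30.
Windows ≥ 90 min: 12:30–16:00.
Earliest such window starts at 12:30.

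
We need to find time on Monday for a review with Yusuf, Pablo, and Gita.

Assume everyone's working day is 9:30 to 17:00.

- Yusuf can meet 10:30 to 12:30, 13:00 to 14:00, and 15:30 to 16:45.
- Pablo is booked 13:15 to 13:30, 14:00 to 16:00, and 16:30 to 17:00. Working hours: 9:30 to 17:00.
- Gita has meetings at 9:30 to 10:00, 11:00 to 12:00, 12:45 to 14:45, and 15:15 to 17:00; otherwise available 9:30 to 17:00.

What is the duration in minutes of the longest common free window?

30 minutes

Pablo free within 09:30–17:00: 09:30–13:15, 13:30–14:00, 16:00–16:30.
Gita free within 09:30–17:00: 10:00–11:00, 12:00–12:45, 14:45–15:15.
Yusuf ∩ Pablo: 10:30–12:30, 13:00–13:15, 13:30–14:00, 16:00–16:30.
Yusuf ∩ Pablo ∩ Gita: 10:30–11:00, 12:00–12:30.
Common window lengths: 30, 30 min; longest is 30.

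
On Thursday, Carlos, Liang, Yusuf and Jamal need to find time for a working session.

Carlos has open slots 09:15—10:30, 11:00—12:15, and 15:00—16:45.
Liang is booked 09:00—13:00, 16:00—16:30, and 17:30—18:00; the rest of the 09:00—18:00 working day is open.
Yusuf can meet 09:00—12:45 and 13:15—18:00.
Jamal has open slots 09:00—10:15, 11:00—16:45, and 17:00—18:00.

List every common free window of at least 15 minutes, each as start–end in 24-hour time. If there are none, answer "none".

Liang free within 09:00–18:00: 13:00–16:00, 16:30–17:30.
Carlos ∩ Liang: 15:00–16:00, 16:30–16:45.
Carlos ∩ Liang ∩ Yusuf: 15:00–16:00, 16:30–16:45.
Carlos ∩ Liang ∩ Yusuf ∩ Jamal: 15:00–16:00, 16:30–16:45.
Windows ≥ 15 min: 15:00–16:00, 16:30–16:45.

15:00–16:00, 16:30–16:45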